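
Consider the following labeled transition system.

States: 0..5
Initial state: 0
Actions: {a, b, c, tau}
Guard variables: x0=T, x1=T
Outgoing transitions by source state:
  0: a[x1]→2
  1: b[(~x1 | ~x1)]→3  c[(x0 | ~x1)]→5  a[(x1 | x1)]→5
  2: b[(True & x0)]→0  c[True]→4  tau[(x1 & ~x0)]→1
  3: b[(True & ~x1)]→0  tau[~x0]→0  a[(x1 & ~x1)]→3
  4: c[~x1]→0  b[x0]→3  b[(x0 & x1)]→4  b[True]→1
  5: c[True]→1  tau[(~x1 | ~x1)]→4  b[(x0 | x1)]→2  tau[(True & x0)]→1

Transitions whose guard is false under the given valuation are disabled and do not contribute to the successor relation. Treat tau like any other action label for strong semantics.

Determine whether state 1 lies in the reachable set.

Answer: REACHABLE

Trace:
11 transition(s) survive guard evaluation.
L0 = {0}
L1 = {2}  total {0,2}
L2 = {4}  total {0,2,4}
L3 = {1,3}  total {0,1,2,3,4}
L4 = {5}  total {0,1,2,3,4,5}
Reachable = {0,1,2,3,4,5}
trace reaching 1: a·c·b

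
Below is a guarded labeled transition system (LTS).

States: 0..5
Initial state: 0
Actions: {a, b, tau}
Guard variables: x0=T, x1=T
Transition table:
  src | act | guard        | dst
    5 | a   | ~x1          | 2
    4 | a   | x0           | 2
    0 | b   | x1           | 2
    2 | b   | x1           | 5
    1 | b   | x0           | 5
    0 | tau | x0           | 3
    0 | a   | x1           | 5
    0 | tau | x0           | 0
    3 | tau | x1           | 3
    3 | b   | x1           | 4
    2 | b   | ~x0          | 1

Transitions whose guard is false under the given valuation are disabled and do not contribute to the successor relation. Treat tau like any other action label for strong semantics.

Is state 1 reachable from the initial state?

Guard filter leaves 9 enabled edge(s).
Layer 0: {0}
Layer 1: {2,3,5}  cumulative {0,2,3,5}
Layer 2: {4}  cumulative {0,2,3,4,5}
R = {0,2,3,4,5}

Answer: UNREACHABLE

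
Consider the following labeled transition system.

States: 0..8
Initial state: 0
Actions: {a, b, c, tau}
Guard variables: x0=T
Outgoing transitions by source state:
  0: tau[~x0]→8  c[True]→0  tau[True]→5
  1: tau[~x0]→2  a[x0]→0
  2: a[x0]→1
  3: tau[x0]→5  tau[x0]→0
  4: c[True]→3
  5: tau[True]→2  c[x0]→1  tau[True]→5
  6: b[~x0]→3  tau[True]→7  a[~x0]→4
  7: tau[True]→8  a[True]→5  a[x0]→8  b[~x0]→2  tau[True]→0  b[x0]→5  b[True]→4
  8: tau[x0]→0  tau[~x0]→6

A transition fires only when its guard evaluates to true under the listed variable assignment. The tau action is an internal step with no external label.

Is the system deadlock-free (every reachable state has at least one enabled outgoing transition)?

R = {0,1,2,5}
  0: c→0  tau→5  [2 exit(s)]
  1: a→0  [1 exit(s)]
  2: a→1  [1 exit(s)]
  5: c→1  tau→2  tau→5  [3 exit(s)]

Answer: DEADLOCK-FREE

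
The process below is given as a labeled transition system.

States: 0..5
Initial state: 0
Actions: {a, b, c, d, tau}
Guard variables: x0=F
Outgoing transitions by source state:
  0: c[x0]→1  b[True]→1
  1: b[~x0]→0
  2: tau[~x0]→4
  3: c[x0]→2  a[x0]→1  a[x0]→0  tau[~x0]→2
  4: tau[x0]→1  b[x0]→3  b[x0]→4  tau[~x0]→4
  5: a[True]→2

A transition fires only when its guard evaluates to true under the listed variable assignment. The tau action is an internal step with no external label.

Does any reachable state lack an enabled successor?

Reach set: {0,1}
  0: b→1  [deg 1]
  1: b→0  [deg 1]

Answer: DEADLOCK-FREE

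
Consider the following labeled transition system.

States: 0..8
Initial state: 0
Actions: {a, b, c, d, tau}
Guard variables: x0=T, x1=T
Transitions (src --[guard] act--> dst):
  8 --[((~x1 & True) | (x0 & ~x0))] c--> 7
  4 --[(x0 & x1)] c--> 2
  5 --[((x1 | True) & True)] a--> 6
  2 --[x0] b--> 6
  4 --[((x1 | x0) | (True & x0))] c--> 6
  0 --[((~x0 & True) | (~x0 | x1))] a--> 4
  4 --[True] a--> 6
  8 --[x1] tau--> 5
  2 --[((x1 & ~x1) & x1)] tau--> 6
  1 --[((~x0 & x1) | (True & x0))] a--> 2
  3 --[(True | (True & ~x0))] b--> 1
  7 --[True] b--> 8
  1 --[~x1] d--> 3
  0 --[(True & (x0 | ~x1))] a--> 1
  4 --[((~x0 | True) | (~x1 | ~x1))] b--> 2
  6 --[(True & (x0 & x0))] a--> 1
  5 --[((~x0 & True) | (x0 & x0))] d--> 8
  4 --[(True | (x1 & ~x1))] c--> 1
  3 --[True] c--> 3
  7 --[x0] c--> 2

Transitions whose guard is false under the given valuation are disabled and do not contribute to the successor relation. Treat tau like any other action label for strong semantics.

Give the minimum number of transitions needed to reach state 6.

Answer: 2

Trace:
Breadth-first toward 6:
  L0 = {0}
  L1 = {1,4}
  L2 = {2,6}
first hit 6 at d=2 via a·a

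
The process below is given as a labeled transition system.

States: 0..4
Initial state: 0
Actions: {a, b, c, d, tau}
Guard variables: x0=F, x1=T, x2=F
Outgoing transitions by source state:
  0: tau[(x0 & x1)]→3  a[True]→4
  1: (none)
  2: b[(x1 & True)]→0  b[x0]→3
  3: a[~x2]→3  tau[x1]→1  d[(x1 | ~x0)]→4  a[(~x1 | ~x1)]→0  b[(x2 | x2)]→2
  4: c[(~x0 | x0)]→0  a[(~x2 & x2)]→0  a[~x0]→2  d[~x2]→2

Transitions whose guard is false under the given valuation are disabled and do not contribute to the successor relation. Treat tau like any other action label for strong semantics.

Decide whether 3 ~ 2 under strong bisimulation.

Answer: NOT BISIMILAR

Trace:
Refine partition for ~:
  P[0] = {{0,1,2,3,4}}
  P[1] = {{0},{1},{2},{3},{4}}
Fixed point at round 2; 5 class(es).
[3]={3}  [2]={2}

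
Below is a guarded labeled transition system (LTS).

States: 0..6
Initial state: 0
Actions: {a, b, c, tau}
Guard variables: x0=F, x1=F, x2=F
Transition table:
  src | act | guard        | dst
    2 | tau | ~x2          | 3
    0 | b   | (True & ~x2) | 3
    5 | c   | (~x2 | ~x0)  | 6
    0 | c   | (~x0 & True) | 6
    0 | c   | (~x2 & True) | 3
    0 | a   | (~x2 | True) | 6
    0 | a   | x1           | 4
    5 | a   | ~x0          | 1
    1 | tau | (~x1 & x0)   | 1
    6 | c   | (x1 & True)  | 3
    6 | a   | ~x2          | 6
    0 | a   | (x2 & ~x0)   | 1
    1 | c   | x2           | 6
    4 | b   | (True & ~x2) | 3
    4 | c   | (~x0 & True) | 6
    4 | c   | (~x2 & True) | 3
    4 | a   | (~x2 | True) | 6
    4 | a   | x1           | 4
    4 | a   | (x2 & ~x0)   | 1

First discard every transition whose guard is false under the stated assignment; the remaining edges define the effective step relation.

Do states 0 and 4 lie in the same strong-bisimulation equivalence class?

Bisimulation quotient by refinement:
  π0 = {{0,1,2,3,4,5,6}}
  π1 = {{0,4},{1,3},{2},{5},{6}}
Fixed point at round 2; 5 class(es).
class of 0: {0,4}; class of 4: {0,4}

Answer: BISIMILAR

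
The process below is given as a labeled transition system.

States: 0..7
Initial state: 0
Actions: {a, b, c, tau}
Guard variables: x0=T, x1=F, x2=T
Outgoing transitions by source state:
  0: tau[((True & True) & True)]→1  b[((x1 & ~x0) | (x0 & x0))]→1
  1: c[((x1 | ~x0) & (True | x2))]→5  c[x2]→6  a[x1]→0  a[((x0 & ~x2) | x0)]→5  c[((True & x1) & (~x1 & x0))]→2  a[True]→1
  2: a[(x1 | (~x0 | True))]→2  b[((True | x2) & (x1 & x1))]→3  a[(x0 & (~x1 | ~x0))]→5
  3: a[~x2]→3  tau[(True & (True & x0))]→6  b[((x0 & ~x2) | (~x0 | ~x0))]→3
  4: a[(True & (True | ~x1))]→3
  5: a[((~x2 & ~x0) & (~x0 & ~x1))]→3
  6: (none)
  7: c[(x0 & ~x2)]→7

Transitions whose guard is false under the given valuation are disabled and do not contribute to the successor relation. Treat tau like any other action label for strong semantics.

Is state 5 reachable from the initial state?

Answer: REACHABLE

Working:
9 transition(s) survive guard evaluation.
depth 0: {0}
depth 1: {1}  now seen {0,1}
depth 2: {5,6}  now seen {0,1,5,6}
R = {0,1,5,6}
witness 5: tau·a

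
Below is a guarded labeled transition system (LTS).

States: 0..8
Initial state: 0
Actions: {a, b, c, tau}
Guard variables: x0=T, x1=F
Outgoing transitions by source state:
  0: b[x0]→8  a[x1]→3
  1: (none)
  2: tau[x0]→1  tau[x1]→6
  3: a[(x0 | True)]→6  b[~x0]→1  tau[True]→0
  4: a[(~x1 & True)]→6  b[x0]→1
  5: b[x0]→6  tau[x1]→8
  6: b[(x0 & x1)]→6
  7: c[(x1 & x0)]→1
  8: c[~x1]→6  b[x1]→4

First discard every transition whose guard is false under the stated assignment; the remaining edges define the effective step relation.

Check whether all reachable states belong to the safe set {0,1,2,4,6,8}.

Safe = {0,1,2,4,6,8}
Reachable = {0,6,8}
  0: safe
  6: safe
  8: safe

Answer: INVARIANT HOLDS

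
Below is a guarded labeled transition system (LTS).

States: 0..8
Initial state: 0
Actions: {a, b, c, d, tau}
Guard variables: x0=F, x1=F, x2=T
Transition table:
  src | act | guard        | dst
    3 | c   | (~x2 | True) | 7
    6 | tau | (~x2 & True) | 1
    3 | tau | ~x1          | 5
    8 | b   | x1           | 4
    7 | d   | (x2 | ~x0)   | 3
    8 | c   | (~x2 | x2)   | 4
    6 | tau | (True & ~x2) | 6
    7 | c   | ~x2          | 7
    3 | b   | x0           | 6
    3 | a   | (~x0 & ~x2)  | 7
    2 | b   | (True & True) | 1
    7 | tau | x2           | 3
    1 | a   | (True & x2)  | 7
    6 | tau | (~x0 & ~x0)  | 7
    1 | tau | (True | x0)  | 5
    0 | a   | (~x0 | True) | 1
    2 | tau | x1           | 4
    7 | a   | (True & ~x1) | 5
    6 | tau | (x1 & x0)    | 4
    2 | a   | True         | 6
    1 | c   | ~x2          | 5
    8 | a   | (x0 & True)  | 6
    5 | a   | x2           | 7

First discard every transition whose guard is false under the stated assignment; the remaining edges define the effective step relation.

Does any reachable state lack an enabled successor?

Reach set: {0,1,3,5,7}
  0: a→1  [1 exit(s)]
  1: a→7  tau→5  [2 exit(s)]
  3: c→7  tau→5  [2 exit(s)]
  5: a→7  [1 exit(s)]
  7: a→5  d→3  tau→3  [3 exit(s)]

Answer: DEADLOCK-FREE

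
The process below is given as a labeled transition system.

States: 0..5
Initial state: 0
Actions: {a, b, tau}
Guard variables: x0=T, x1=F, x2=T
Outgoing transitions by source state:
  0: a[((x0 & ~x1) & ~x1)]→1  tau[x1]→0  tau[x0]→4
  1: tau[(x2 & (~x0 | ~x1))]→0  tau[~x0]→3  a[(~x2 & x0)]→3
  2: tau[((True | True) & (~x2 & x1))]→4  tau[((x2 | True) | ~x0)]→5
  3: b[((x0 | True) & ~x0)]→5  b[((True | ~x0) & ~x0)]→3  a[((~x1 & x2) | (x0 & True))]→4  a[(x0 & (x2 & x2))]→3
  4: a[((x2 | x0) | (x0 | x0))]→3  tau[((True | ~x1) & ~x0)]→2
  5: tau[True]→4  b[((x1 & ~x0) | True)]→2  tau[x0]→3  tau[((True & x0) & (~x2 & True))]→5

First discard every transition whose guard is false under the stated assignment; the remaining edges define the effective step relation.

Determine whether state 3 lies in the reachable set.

Answer: REACHABLE

Analysis:
10 transition(s) survive guard evaluation.
Layer 0: {0}
Layer 1: {1,4}  cumulative {0,1,4}
Layer 2: {3}  cumulative {0,1,3,4}
R = {0,1,3,4}
trace reaching 3: tau·a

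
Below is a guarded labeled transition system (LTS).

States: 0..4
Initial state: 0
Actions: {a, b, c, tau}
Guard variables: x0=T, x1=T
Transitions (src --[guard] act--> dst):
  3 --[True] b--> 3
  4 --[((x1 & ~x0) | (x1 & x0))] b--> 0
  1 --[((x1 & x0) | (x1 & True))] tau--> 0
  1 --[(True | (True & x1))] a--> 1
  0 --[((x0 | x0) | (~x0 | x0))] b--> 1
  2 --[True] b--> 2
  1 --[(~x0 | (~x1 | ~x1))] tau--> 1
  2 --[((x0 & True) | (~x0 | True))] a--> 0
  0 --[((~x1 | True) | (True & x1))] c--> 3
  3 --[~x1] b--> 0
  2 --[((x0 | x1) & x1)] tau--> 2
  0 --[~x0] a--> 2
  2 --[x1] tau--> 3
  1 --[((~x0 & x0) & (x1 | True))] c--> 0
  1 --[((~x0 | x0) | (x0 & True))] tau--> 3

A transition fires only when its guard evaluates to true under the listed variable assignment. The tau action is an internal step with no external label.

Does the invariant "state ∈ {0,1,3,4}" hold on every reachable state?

Allowed set {0,1,3,4}
Reachable = {0,1,3}
  0: ok
  1: ok
  3: ok

Answer: INVARIANT HOLDS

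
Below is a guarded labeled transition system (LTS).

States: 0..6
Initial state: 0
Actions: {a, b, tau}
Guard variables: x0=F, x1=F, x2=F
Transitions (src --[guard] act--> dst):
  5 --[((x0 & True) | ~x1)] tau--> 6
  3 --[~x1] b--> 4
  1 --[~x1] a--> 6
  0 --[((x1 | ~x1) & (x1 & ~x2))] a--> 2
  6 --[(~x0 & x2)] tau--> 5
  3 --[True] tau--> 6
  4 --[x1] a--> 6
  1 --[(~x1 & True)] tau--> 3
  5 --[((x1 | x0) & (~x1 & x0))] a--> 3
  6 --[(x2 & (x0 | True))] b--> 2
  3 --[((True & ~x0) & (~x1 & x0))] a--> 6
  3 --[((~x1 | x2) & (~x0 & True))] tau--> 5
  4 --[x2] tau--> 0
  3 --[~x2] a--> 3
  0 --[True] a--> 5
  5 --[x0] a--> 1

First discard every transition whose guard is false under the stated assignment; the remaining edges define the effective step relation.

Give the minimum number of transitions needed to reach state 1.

Layered search for 1:
  L0 = {0}
  L1 = {5}
  L2 = {6}
1 never appears.

Answer: UNREACHABLE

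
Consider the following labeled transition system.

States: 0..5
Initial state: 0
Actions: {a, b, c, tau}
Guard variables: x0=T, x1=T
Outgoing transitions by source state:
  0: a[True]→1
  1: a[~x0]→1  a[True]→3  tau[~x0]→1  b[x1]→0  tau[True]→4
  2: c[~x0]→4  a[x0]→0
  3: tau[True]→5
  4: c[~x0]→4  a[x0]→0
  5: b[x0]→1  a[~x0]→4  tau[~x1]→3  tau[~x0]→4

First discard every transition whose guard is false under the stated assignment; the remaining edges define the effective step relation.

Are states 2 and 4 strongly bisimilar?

Answer: BISIMILAR

Analysis:
Compute ~ classes (split until stable):
  round 0: {{0,1,2,3,4,5}}
  round 1: {{0,2,4},{1},{3},{5}}
  round 2: {{0},{1},{2,4},{3},{5}}
5 equivalence class(es) (converged in 3)
2∈{2,4}, 4∈{2,4}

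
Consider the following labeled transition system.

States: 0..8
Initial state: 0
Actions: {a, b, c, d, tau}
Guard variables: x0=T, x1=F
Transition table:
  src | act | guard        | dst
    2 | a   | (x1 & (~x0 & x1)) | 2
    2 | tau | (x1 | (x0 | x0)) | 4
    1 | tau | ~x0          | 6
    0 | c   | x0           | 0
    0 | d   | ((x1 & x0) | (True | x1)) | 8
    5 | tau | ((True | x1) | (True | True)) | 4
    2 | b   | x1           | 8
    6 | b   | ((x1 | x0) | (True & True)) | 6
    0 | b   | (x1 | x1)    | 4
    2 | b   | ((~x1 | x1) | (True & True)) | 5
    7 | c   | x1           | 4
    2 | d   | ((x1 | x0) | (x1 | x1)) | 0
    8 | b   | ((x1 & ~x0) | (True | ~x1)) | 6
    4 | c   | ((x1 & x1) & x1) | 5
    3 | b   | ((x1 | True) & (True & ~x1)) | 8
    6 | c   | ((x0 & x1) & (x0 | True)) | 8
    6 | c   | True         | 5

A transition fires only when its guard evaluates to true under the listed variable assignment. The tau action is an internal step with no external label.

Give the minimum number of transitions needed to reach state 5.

Layered search for 5:
  L0 = {0}
  L1 = {8}
  L2 = {6}
  L3 = {5}
depth(5)=3, e.g. d·b·c

Answer: 3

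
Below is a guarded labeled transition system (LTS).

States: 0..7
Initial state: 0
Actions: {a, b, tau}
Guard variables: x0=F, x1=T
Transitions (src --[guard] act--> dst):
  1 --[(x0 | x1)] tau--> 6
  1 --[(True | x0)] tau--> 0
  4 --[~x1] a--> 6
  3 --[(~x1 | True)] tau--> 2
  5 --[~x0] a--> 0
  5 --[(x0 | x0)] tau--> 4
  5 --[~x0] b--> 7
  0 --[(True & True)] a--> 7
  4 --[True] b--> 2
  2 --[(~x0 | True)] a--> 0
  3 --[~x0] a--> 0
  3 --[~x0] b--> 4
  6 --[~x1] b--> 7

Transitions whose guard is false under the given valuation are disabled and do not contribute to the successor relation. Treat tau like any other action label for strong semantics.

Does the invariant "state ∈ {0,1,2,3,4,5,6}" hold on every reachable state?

Allowed set {0,1,2,3,4,5,6}
Reachable = {0,7}
  0: ok
  7: outside
counterexample path to 7: a

Answer: INVARIANT VIOLATED at state 7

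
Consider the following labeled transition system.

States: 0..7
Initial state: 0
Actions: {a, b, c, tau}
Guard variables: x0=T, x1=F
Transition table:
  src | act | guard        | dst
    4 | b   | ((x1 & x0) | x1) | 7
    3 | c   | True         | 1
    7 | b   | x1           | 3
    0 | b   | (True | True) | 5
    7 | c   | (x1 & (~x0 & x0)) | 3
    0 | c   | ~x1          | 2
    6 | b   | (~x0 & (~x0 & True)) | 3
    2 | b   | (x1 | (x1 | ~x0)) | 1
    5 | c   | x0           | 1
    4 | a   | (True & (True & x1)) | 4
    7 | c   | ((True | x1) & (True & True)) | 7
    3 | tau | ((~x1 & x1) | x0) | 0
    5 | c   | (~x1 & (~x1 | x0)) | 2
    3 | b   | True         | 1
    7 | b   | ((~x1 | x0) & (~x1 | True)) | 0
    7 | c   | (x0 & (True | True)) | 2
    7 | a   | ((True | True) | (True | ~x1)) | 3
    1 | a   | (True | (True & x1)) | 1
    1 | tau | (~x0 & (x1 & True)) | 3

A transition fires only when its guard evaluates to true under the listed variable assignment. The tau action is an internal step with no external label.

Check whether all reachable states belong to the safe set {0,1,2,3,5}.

Answer: INVARIANT HOLDS

Analysis:
Safe = {0,1,2,3,5}
Reach set: {0,1,2,5}
  0: ✓
  1: ✓
  2: ✓
  5: ✓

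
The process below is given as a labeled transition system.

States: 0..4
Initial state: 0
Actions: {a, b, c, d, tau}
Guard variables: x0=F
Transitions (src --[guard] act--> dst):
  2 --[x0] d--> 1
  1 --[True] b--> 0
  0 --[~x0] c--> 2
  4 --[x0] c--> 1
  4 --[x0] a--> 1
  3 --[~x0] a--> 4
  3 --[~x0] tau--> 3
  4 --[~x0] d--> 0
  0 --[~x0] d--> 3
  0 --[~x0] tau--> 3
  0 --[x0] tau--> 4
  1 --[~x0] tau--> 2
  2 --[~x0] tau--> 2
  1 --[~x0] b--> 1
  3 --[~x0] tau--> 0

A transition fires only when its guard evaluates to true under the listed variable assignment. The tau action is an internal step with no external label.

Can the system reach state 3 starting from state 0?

Answer: REACHABLE

Working:
After dropping false guards: 11 live edges.
Layer 0: {0}
Layer 1: {2,3}  total {0,2,3}
Layer 2: {4}  total {0,2,3,4}
Reach set: {0,2,3,4}
trace reaching 3: d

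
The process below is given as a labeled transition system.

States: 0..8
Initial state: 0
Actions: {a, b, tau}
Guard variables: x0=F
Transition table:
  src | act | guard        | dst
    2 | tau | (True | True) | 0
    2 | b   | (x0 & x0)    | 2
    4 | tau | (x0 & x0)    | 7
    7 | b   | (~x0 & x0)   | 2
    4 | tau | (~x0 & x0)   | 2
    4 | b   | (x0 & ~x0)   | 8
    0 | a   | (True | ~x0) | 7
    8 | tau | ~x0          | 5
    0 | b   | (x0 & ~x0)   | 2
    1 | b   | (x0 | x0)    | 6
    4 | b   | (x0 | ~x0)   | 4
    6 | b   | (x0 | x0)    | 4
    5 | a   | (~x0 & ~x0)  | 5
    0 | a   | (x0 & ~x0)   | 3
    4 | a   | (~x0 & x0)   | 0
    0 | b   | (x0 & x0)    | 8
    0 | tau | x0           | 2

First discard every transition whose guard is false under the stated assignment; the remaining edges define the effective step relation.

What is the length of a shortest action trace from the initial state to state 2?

BFS to 2:
  L0 = {0}
  L1 = {7}
2 never appears.

Answer: UNREACHABLE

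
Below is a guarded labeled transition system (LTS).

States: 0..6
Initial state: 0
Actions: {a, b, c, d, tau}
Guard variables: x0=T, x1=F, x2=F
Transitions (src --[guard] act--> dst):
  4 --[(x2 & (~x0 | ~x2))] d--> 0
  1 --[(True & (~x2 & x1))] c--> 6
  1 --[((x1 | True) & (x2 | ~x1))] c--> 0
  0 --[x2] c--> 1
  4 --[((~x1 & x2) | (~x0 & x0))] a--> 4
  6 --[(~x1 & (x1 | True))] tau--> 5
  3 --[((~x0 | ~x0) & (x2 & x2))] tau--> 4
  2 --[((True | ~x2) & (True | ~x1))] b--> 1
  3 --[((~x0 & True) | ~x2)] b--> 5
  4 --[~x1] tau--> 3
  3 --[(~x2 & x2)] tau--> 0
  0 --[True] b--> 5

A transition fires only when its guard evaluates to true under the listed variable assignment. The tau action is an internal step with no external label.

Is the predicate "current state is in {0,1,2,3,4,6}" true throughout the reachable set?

Answer: INVARIANT VIOLATED at state 5

Analysis:
Inv-set: {0,1,2,3,4,6}
Reach set: {0,5}
  0: safe
  5: VIOLATES
counterexample path to 5: b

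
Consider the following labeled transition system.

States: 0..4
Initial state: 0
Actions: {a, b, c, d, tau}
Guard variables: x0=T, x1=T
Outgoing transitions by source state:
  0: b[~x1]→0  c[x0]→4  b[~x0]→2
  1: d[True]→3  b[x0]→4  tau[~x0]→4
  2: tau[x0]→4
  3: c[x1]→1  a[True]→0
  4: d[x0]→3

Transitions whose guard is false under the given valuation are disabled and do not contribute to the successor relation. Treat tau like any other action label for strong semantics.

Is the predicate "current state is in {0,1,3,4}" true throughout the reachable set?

Answer: INVARIANT HOLDS

Working:
Safe = {0,1,3,4}
Reachable = {0,1,3,4}
  0: ok
  1: ok
  3: ok
  4: ok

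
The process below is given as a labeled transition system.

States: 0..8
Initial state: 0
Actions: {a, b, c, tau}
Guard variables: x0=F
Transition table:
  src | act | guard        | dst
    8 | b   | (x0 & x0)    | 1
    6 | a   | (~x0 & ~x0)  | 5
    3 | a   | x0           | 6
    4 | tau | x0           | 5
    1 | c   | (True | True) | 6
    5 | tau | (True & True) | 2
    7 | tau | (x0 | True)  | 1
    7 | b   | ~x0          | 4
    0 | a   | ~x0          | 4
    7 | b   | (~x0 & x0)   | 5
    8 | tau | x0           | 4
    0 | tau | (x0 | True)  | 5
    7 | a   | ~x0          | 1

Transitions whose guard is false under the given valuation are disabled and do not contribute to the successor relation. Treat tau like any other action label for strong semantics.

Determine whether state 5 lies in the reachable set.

Answer: REACHABLE

Working:
8 transition(s) survive guard evaluation.
depth 0: {0}
depth 1: {4,5}  cumulative {0,4,5}
depth 2: {2}  cumulative {0,2,4,5}
Reachable = {0,2,4,5}
Path to 5: tau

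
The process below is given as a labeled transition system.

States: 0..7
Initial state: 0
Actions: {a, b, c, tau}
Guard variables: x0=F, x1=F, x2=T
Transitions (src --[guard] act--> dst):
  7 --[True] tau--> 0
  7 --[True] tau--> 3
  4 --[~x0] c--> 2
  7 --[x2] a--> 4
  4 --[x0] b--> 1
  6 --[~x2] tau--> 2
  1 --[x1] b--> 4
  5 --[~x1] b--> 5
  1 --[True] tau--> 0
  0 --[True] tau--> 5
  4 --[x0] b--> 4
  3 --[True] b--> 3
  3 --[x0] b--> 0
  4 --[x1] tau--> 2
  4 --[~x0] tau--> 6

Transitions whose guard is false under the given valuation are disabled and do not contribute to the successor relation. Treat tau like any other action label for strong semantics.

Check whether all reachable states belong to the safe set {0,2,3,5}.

Safe = {0,2,3,5}
R = {0,5}
  0: ✓
  5: ✓

Answer: INVARIANT HOLDS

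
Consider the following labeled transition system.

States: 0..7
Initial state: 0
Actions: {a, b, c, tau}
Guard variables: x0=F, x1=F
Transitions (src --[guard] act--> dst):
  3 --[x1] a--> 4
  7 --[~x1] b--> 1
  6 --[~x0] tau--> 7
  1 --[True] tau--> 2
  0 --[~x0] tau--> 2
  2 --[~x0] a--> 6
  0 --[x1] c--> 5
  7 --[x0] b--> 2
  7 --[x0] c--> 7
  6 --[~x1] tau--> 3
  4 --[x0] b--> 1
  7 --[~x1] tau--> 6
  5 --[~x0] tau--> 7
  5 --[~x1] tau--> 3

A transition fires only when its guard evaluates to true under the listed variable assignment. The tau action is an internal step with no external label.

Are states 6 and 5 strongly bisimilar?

Answer: BISIMILAR

Trace:
Bisimulation quotient by refinement:
  round 0: {{0,1,2,3,4,5,6,7}}
  round 1: {{0,1,5,6},{2},{3,4},{7}}
  round 2: {{0,1},{2},{3,4},{5,6},{7}}
stable after 3 split(s): 5 block(s)
6∈{5,6}, 5∈{5,6}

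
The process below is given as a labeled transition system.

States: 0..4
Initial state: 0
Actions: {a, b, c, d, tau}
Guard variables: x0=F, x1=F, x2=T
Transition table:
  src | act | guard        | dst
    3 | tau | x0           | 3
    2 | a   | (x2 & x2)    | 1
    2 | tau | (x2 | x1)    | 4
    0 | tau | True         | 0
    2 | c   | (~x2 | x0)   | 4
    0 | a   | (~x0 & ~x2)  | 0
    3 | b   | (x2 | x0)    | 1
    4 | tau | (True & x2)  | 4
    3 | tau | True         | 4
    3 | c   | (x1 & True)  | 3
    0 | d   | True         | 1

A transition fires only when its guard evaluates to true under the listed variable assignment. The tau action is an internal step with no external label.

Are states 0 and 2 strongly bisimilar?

Refine partition for ~:
  round 0: {{0,1,2,3,4}}
  round 1: {{0},{1},{2},{3},{4}}
stable after 2 split(s): 5 block(s)
class of 0: {0}; class of 2: {2}

Answer: NOT BISIMILAR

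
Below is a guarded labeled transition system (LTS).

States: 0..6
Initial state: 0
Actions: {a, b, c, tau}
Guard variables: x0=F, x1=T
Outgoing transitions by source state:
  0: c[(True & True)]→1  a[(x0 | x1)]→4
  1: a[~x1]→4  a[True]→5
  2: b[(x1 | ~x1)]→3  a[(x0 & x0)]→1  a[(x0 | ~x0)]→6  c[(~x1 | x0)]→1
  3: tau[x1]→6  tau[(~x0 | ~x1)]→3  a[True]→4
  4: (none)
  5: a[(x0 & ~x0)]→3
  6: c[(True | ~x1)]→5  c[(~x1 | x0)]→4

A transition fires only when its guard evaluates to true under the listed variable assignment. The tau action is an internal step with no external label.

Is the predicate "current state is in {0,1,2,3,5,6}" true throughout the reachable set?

Answer: INVARIANT VIOLATED at state 4

Working:
Inv-set: {0,1,2,3,5,6}
Reach set: {0,1,4,5}
  0: safe
  1: safe
  4: outside
  5: safe
counterexample path to 4: a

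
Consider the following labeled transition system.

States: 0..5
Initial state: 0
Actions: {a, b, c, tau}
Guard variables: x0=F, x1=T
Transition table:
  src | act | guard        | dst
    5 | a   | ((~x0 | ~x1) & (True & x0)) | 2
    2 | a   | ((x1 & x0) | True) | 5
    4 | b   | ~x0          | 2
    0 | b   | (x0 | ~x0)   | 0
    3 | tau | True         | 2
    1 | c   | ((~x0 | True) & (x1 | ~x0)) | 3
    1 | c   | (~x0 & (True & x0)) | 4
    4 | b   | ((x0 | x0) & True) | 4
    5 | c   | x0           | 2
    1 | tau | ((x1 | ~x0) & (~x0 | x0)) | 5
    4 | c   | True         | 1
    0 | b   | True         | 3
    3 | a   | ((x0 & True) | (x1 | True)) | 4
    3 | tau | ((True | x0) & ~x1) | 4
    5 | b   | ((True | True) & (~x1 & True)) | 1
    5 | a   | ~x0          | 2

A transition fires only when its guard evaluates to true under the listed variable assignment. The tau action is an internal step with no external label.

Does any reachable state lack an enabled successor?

Answer: DEADLOCK-FREE

Trace:
Reach set: {0,1,2,3,4,5}
  0: b→0  b→3  [2 out]
  1: c→3  tau→5  [2 out]
  2: a→5  [1 out]
  3: a→4  tau→2  [2 out]
  4: b→2  c→1  [2 out]
  5: a→2  [1 out]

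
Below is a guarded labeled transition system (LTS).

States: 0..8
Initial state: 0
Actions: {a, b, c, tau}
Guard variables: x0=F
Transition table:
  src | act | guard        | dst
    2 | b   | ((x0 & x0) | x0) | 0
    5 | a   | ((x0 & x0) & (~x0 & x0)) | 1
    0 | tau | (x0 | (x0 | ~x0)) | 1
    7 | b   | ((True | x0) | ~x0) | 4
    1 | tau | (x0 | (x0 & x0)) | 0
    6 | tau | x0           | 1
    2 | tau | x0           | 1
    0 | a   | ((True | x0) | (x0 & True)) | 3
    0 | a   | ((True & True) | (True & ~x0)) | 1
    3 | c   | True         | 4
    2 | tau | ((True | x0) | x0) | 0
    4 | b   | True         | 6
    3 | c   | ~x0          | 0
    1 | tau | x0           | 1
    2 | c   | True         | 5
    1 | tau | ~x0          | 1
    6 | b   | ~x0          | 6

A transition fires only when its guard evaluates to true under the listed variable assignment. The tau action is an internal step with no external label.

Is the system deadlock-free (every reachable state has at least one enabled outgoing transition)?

R = {0,1,3,4,6}
  0: a→1  a→3  tau→1  [deg 3]
  1: tau→1  [deg 1]
  3: c→0  c→4  [deg 2]
  4: b→6  [deg 1]
  6: b→6  [deg 1]

Answer: DEADLOCK-FREE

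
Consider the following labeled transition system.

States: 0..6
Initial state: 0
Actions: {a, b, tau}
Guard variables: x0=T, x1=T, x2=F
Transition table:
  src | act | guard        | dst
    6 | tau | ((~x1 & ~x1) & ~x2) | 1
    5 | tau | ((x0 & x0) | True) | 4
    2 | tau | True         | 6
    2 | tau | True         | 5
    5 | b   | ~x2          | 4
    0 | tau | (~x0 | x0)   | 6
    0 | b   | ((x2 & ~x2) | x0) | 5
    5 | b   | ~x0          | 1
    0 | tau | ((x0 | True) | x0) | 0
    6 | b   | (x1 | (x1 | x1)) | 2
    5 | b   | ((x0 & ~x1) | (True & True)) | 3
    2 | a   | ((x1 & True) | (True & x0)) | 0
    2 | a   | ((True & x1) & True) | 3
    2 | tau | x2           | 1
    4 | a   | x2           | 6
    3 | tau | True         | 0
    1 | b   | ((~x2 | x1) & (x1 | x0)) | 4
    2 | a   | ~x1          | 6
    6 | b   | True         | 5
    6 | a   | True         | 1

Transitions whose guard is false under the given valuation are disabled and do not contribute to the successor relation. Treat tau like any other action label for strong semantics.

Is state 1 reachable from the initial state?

Answer: REACHABLE

Analysis:
15 transition(s) survive guard evaluation.
depth 0: {0}
depth 1: {5,6}  cumulative {0,5,6}
depth 2: {1,2,3,4}  cumulative {0,1,2,3,4,5,6}
Reachable = {0,1,2,3,4,5,6}
trace reaching 1: tau·a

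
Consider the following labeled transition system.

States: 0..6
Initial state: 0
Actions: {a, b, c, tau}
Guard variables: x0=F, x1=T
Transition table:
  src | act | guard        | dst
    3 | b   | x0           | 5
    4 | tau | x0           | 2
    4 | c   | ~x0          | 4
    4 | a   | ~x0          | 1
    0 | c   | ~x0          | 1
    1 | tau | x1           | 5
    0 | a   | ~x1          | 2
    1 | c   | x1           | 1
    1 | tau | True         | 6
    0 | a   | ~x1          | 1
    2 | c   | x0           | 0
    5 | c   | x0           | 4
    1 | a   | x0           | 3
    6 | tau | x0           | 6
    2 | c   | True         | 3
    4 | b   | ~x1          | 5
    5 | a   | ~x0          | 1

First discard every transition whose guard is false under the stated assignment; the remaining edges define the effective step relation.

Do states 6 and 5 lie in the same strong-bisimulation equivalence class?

Refine partition for ~:
  P[0] = {{0,1,2,3,4,5,6}}
  P[1] = {{0,2},{1},{3,6},{4},{5}}
  P[2] = {{0},{1},{2},{3,6},{4},{5}}
6 equivalence class(es) (converged in 3)
[6]={3,6}  [5]={5}

Answer: NOT BISIMILAR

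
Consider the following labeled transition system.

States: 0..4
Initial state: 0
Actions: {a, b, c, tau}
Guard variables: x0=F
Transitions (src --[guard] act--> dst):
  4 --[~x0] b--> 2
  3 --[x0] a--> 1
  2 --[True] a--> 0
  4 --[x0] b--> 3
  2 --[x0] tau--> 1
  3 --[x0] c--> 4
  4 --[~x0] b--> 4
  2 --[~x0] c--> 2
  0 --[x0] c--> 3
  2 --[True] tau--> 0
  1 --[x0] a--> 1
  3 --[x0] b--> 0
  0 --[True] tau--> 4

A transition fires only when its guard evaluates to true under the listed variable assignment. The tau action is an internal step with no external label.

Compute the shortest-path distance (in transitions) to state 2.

Layered search for 2:
  depth 0: {0}
  depth 1: {4}
  depth 2: {2}
depth(2)=2, e.g. tau·b

Answer: 2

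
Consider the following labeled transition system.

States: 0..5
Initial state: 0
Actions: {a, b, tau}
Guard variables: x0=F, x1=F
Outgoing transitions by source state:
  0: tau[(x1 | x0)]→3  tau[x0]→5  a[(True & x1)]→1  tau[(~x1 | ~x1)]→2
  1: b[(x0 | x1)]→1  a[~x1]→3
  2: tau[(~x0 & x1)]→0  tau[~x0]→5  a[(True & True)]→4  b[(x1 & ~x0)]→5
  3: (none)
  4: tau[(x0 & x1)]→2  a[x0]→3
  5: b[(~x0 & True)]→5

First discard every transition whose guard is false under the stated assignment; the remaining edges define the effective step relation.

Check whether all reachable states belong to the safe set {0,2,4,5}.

Answer: INVARIANT HOLDS

Trace:
Inv-set: {0,2,4,5}
Reach set: {0,2,4,5}
  0: safe
  2: safe
  4: safe
  5: safe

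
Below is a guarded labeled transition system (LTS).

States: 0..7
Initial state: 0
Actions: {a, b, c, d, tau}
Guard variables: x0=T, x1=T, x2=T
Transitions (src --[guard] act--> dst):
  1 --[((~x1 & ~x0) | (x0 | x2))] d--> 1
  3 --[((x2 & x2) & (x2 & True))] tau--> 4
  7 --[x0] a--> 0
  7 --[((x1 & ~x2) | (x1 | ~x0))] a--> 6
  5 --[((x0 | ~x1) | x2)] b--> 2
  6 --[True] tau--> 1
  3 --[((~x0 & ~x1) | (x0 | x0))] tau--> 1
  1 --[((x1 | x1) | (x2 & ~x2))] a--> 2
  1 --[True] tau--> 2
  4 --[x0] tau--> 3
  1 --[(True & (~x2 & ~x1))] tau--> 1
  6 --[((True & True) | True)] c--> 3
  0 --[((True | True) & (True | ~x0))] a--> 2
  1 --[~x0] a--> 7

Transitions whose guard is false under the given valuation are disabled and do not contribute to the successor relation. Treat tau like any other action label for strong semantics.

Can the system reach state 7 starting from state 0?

Answer: UNREACHABLE

Working:
Guard filter leaves 12 enabled edge(s).
depth 0: {0}
depth 1: {2}  total {0,2}
R = {0,2}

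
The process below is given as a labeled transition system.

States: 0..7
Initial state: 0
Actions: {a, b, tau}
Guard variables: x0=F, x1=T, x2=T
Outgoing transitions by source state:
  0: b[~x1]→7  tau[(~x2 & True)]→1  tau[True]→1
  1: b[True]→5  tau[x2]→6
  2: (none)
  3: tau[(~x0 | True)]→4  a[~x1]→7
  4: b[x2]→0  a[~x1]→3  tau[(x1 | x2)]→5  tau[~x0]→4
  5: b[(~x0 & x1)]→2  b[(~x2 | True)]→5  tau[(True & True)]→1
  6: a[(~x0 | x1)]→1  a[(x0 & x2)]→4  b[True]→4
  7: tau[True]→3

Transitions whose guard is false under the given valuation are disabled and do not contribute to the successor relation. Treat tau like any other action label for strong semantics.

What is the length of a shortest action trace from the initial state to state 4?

Layered search for 4:
  depth 0: {0}
  depth 1: {1}
  depth 2: {5,6}
  depth 3: {2,4}
4 enters at depth 3; path tau·tau·b

Answer: 3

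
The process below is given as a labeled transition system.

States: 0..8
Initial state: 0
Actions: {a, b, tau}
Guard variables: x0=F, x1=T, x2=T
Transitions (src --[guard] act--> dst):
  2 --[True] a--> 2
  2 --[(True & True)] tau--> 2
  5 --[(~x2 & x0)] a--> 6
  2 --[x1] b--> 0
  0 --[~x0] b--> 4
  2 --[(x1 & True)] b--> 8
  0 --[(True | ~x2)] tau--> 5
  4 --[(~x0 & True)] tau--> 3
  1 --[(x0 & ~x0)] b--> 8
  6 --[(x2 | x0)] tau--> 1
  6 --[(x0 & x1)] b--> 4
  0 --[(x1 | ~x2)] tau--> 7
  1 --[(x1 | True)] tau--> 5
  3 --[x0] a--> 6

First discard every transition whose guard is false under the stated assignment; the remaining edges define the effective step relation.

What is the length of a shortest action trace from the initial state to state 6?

Answer: UNREACHABLE

Working:
Layered search for 6:
  depth 0: {0}
  depth 1: {4,5,7}
  depth 2: {3}
6 never appears.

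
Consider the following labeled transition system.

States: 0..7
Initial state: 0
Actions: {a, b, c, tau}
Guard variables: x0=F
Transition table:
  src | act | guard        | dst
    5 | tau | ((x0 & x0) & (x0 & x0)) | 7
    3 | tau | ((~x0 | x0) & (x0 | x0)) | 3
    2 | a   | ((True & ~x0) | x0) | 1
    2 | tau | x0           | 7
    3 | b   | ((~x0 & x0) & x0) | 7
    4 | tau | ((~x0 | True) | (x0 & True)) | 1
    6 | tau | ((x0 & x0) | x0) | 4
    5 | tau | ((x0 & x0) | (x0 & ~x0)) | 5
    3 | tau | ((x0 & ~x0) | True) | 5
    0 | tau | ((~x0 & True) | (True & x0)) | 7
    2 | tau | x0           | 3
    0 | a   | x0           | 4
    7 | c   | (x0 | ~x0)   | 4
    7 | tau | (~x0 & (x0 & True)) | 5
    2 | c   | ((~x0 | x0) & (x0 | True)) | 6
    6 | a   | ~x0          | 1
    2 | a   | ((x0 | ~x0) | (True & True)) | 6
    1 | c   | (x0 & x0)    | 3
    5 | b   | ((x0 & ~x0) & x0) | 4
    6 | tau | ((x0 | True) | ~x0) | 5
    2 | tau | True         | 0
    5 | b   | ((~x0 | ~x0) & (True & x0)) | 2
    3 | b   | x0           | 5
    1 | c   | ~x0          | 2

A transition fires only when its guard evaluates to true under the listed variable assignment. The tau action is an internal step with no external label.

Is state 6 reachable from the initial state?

Answer: REACHABLE

Working:
Guard filter leaves 11 enabled edge(s).
L0 = {0}
L1 = {7}  cumulative {0,7}
L2 = {4}  cumulative {0,4,7}
L3 = {1}  cumulative {0,1,4,7}
L4 = {2}  cumulative {0,1,2,4,7}
L5 = {6}  cumulative {0,1,2,4,6,7}
L6 = {5}  cumulative {0,1,2,4,5,6,7}
R = {0,1,2,4,5,6,7}
trace reaching 6: tau·c·tau·c·a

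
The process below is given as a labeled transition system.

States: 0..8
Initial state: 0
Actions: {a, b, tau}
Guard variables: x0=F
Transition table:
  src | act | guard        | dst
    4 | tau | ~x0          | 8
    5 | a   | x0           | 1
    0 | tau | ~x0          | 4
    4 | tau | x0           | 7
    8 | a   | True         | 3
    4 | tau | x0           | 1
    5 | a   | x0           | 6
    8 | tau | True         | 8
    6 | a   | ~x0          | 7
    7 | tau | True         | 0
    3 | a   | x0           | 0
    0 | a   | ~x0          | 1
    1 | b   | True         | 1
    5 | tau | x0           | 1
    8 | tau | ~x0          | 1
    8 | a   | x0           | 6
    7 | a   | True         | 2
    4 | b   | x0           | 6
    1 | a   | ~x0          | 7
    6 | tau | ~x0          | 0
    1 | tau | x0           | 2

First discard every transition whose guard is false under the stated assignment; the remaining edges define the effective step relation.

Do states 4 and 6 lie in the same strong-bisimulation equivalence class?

Compute ~ classes (split until stable):
  round 0: {{0,1,2,3,4,5,6,7,8}}
  round 1: {{0,6,7,8},{1},{2,3,5},{4}}
  round 2: {{0},{1},{2,3,5},{4},{6},{7},{8}}
7 equivalence class(es) (converged in 3)
[4]={4}  [6]={6}

Answer: NOT BISIMILAR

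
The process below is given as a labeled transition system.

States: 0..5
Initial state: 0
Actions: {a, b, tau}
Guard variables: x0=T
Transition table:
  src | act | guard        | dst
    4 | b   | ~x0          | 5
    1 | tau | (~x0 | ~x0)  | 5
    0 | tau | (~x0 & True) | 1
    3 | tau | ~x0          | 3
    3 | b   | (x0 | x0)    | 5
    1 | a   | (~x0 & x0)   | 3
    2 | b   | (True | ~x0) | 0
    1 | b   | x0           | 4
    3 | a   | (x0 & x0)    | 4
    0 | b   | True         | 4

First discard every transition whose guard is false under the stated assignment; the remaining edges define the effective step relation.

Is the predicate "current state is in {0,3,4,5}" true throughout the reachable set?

Inv-set: {0,3,4,5}
Reach set: {0,4}
  0: ok
  4: ok

Answer: INVARIANT HOLDS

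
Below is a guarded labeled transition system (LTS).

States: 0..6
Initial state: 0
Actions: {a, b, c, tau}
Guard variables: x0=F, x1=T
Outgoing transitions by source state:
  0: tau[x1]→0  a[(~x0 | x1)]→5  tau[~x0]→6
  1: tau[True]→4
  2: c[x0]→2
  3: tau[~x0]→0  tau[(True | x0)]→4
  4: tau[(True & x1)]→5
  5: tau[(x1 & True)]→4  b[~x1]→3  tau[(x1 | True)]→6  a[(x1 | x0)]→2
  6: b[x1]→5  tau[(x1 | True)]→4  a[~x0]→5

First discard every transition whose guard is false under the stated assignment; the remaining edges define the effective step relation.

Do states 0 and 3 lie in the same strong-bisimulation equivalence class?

Compute ~ classes (split until stable):
  round 0: {{0,1,2,3,4,5,6}}
  round 1: {{0,5},{1,3,4},{2},{6}}
  round 2: {{0},{1},{2},{3},{4},{5},{6}}
Fixed point at round 3; 7 class(es).
0∈{0}, 3∈{3}

Answer: NOT BISIMILAR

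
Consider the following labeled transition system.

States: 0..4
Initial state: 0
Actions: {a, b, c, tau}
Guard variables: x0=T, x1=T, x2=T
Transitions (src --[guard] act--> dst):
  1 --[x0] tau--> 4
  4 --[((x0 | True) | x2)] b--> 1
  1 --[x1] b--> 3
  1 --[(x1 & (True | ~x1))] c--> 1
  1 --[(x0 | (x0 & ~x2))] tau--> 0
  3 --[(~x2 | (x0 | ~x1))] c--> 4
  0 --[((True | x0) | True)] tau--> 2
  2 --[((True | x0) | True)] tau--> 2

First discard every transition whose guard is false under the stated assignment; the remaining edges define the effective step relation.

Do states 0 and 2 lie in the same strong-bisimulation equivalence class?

Answer: BISIMILAR

Working:
Bisimulation quotient by refinement:
  π0 = {{0,1,2,3,4}}
  π1 = {{0,2},{1},{3},{4}}
Fixed point at round 2; 4 class(es).
0∈{0,2}, 2∈{0,2}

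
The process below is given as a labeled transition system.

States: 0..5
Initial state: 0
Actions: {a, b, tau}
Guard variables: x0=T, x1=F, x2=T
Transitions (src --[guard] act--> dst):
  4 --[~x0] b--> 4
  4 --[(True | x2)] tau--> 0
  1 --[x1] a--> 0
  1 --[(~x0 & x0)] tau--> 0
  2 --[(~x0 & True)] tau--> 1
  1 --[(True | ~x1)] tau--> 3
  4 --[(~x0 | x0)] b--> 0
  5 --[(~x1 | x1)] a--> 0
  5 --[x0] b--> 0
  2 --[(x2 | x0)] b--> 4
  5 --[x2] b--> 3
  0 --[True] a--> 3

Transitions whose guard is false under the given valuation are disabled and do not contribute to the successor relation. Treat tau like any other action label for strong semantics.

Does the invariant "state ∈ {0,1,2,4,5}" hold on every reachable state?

Inv-set: {0,1,2,4,5}
Reachable = {0,3}
  0: ok
  3: VIOLATES
reach 3 via a — violates

Answer: INVARIANT VIOLATED at state 3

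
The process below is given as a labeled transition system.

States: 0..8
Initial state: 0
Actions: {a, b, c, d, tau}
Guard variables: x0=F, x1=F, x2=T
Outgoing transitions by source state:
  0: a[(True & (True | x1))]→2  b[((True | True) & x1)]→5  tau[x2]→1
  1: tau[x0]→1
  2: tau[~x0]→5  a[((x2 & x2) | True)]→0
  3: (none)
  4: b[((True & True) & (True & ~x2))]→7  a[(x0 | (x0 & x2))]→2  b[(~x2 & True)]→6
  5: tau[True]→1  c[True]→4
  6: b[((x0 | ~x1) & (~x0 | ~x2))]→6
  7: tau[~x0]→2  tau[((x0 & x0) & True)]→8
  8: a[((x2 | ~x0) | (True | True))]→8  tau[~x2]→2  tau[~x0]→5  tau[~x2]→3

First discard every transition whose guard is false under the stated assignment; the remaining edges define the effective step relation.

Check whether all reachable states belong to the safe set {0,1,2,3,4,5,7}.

Allowed set {0,1,2,3,4,5,7}
Reachable = {0,1,2,4,5}
  0: ✓
  1: ✓
  2: ✓
  4: ✓
  5: ✓

Answer: INVARIANT HOLDS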